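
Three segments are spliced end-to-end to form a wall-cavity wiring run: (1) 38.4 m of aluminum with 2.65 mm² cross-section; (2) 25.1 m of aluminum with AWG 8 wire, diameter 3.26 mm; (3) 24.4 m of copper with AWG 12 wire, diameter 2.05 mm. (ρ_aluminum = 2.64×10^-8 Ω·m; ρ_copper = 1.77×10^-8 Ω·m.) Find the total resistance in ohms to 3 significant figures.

0.593 Ω

Seg 1: A = 2.65 mm² = 2.650e-06 m²
R_1 = (2.64×10^-8)(38.4)/(2.650e-06) = 0.3826 Ω
Seg 2: A = π(3.26/2 mm)² = π(1.6300e-03 m)² = 8.347e-06 m²
R_2 = (2.64×10^-8)(25.1)/(8.347e-06) = 0.07939 Ω
Seg 3: A = π(2.05/2 mm)² = π(1.0250e-03 m)² = 3.301e-06 m²
R_3 = (1.77×10^-8)(24.4)/(3.301e-06) = 0.1308 Ω
R_total = R_1 + R_2 + R_3 = 0.593 Ω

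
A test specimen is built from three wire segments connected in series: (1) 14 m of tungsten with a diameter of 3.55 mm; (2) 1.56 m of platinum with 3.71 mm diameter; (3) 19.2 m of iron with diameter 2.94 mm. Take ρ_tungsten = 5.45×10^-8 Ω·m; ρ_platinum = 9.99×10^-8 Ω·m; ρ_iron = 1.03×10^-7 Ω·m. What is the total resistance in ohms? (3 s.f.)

0.383 Ω

Seg 1: A = π(d/2)² = π(1.7750e-03 m)² = 9.898e-06 m²
R_1 = (5.45×10^-8)(14)/(9.898e-06) = 0.07709 Ω
Seg 2: A = π(d/2)² = π(1.8550e-03 m)² = 1.081e-05 m²
R_2 = (9.99×10^-8)(1.56)/(1.081e-05) = 0.01442 Ω
Seg 3: A = π(d/2)² = π(1.4700e-03 m)² = 6.789e-06 m²
R_3 = (1.03×10^-7)(19.2)/(6.789e-06) = 0.2913 Ω
R_total = R_1 + R_2 + R_3 = 0.383 Ω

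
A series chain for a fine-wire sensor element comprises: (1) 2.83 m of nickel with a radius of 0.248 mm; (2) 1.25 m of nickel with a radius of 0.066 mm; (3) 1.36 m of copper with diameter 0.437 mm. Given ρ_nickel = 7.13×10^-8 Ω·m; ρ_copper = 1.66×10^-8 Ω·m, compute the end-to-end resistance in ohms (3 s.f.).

Seg 1: A = πr² = π(2.4800e-04 m)² = 1.932e-07 m²
R_1 = (7.13×10^-8)(2.83)/(1.932e-07) = 1.044 Ω
Seg 2: A = πr² = π(6.6000e-05 m)² = 1.368e-08 m²
R_2 = (7.13×10^-8)(1.25)/(1.368e-08) = 6.513 Ω
Seg 3: A = π(d/2)² = π(2.1850e-04 m)² = 1.500e-07 m²
R_3 = (1.66×10^-8)(1.36)/(1.500e-07) = 0.1505 Ω
R_total = R_1 + R_2 + R_3 = 7.71 Ω

7.71 Ω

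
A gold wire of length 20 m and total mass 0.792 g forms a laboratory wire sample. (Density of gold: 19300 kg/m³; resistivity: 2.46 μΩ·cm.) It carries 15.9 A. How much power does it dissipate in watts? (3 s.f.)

60600 W

ρ = 2.46 μΩ·cm = 2.46×10^-8 Ω·m
A = m/(density·L) = 7.920×10^-4/(19300×20) = 2.0518e-09 m²
R = ρL/A = (2.46×10^-8)(20)/(2.0518e-09) = 239.8 Ω
P = I²R = (15.9)² × 239.8 = 60600 W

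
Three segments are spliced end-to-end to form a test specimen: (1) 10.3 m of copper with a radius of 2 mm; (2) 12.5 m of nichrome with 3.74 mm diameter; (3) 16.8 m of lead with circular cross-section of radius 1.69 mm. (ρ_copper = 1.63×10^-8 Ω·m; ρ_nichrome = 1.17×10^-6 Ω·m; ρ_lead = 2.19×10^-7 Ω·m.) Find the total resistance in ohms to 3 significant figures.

1.75 Ω

Seg 1: A = πr² = π(2.0000e-03 m)² = 1.257e-05 m²
R_1 = (1.63×10^-8)(10.3)/(1.257e-05) = 0.01336 Ω
Seg 2: A = π(d/2)² = π(1.8700e-03 m)² = 1.099e-05 m²
R_2 = (1.17×10^-6)(12.5)/(1.099e-05) = 1.331 Ω
Seg 3: A = πr² = π(1.6900e-03 m)² = 8.973e-06 m²
R_3 = (2.19×10^-7)(16.8)/(8.973e-06) = 0.41 Ω
R_total = R_1 + R_2 + R_3 = 1.75 Ω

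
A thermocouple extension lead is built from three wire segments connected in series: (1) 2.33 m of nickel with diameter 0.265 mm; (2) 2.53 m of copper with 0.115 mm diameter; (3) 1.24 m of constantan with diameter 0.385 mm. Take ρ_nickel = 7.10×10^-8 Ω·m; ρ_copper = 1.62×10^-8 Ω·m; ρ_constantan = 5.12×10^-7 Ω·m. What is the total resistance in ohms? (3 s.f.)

12.4 Ω

Seg 1: A = π(d/2)² = π(1.3250e-04 m)² = 5.515e-08 m²
R_1 = (7.10×10^-8)(2.33)/(5.515e-08) = 2.999 Ω
Seg 2: A = π(d/2)² = π(5.7500e-05 m)² = 1.039e-08 m²
R_2 = (1.62×10^-8)(2.53)/(1.039e-08) = 3.946 Ω
Seg 3: A = π(d/2)² = π(1.9250e-04 m)² = 1.164e-07 m²
R_3 = (5.12×10^-7)(1.24)/(1.164e-07) = 5.454 Ω
R_total = R_1 + R_2 + R_3 = 12.4 Ω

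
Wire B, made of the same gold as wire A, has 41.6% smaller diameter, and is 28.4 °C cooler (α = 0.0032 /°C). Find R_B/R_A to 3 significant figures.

R ∝ ρL/d² with ρ ∝ (1+αΔT), so R_B/R_A = (1 − 41.6/100)⁻² × (1 − 0.0032×28.4)
= 2.932 × 0.9091 = 2.67

2.67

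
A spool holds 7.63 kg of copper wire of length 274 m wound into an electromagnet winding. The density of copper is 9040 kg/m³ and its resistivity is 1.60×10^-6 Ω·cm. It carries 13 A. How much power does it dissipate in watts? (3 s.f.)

241 W

ρ = 1.60×10^-6 Ω·cm = 1.60×10^-8 Ω·m
A = m/(density·L) = 7.63/(9040×274) = 3.0804e-06 m²
R = ρL/A = (1.60×10^-8)(274)/(3.0804e-06) = 1.423 Ω
P = I²R = (13)² × 1.423 = 241 W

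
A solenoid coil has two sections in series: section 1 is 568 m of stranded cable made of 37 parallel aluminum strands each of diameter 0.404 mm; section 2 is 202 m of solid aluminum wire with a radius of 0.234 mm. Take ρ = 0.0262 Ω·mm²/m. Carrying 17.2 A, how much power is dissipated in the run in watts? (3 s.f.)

10000 W

ρ = 0.0262 Ω·mm²/m = 2.62×10^-8 Ω·m
Section 1: A_strand = π(2.0200e-04)² = 1.282e-07 m²; R₁ = ρL/(N·A_s) = (2.62×10^-8)(568)/(37×1.282e-07) = 3.138 Ω
Section 2: A = πr² = π(2.3400e-04 m)² = 1.720e-07 m²
R₂ = (2.62×10^-8)(202)/(1.720e-07) = 30.77 Ω
R = R₁ + R₂ = 33.9 Ω
P = I²R = (17.2)² × 33.9 = 10000 W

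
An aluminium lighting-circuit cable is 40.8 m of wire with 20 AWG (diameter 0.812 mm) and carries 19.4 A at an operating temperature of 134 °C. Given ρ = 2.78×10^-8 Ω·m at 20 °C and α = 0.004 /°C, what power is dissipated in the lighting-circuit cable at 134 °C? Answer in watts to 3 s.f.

A = π(0.812/2 mm)² = π(4.0600e-04 m)² = 5.178e-07 m²
R₍20₎ = ρL/A = (2.78×10^-8)(40.8)/(5.178e-07) = 2.19 Ω
R₍134₎ = R₍20₎(1 + αΔT) = 2.19 × (1 + 0.004×114) = 3.189 Ω
P = I²R = (19.4)² × 3.189 = 1200 W

1200 W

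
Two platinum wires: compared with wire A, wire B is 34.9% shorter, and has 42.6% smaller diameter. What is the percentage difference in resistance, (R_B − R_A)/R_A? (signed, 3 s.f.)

97.6%

R ∝ L/d², so R_B/R_A = (1 − 34.9/100) × (1 − 42.6/100)⁻²
= 0.651 × 3.035 = 1.976
(R_B − R_A)/R_A = 1.976 − 1 = 97.6%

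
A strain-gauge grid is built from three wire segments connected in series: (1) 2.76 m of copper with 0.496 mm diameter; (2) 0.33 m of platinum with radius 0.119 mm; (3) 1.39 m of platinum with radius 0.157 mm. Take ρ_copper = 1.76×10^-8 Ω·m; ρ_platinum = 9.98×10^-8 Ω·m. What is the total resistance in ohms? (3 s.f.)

2.78 Ω

Seg 1: A = π(d/2)² = π(2.4800e-04 m)² = 1.932e-07 m²
R_1 = (1.76×10^-8)(2.76)/(1.932e-07) = 0.2514 Ω
Seg 2: A = πr² = π(1.1900e-04 m)² = 4.449e-08 m²
R_2 = (9.98×10^-8)(0.33)/(4.449e-08) = 0.7403 Ω
Seg 3: A = πr² = π(1.5700e-04 m)² = 7.744e-08 m²
R_3 = (9.98×10^-8)(1.39)/(7.744e-08) = 1.791 Ω
R_total = R_1 + R_2 + R_3 = 2.78 Ω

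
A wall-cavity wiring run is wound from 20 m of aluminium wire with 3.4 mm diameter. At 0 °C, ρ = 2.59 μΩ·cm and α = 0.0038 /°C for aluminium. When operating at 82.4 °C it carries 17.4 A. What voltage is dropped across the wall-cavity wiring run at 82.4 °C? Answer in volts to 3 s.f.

ρ = 2.59 μΩ·cm = 2.59×10^-8 Ω·m
A = π(d/2)² = π(1.7000e-03 m)² = 9.079e-06 m²
R₍0₎ = ρL/A = (2.59×10^-8)(20)/(9.079e-06) = 0.05705 Ω
R₍82.4₎ = R₍0₎(1 + αΔT) = 0.05705 × (1 + 0.0038×82.4) = 0.07492 Ω
V = IR = 17.4 × 0.07492 = 1.30 V

1.30 V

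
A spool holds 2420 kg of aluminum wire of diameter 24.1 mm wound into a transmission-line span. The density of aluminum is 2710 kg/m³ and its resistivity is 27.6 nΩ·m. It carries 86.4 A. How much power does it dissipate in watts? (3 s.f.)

ρ = 27.6 nΩ·m = 2.76×10^-8 Ω·m
A = π(d/2)² = π(1.2050e-02 m)² = 4.5617e-04 m²
L = m/(density·A) = 2420/(2710×4.5617e-04) = 1958 m
R = ρL/A = (2.76×10^-8)(1958)/(4.5617e-04) = 0.1184 Ω
P = I²R = (86.4)² × 0.1184 = 884 W

884 W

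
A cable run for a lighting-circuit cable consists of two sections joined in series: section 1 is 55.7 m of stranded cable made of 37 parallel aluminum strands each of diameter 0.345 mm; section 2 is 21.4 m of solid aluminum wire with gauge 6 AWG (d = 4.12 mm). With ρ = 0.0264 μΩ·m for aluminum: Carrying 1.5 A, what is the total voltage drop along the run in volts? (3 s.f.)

0.701 V

ρ = 0.0264 μΩ·m = 2.64×10^-8 Ω·m
Section 1: A_strand = π(1.7250e-04)² = 9.348e-08 m²; R₁ = ρL/(N·A_s) = (2.64×10^-8)(55.7)/(37×9.348e-08) = 0.4251 Ω
Section 2: A = π(4.12/2 mm)² = π(2.0600e-03 m)² = 1.333e-05 m²
R₂ = (2.64×10^-8)(21.4)/(1.333e-05) = 0.04238 Ω
R = R₁ + R₂ = 0.4675 Ω
V = IR = 1.5 × 0.4675 = 0.701 V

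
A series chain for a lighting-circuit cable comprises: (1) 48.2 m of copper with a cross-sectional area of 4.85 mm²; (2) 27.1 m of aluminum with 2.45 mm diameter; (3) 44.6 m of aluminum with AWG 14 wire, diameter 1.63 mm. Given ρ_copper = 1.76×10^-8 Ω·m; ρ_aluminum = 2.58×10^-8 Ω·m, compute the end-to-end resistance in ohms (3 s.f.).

Seg 1: A = 4.85 mm² = 4.850e-06 m²
R_1 = (1.76×10^-8)(48.2)/(4.850e-06) = 0.1749 Ω
Seg 2: A = π(d/2)² = π(1.2250e-03 m)² = 4.714e-06 m²
R_2 = (2.58×10^-8)(27.1)/(4.714e-06) = 0.1483 Ω
Seg 3: A = π(1.63/2 mm)² = π(8.1500e-04 m)² = 2.087e-06 m²
R_3 = (2.58×10^-8)(44.6)/(2.087e-06) = 0.5514 Ω
R_total = R_1 + R_2 + R_3 = 0.875 Ω

0.875 Ω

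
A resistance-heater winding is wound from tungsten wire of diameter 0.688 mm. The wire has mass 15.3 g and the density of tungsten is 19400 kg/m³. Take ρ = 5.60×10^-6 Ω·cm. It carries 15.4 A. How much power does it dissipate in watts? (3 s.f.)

75.8 W

ρ = 5.60×10^-6 Ω·cm = 5.60×10^-8 Ω·m
A = π(d/2)² = π(3.4400e-04 m)² = 3.7176e-07 m²
L = m/(density·A) = 0.0153/(19400×3.7176e-07) = 2.121 m
R = ρL/A = (5.60×10^-8)(2.121)/(3.7176e-07) = 0.3196 Ω
P = I²R = (15.4)² × 0.3196 = 75.8 W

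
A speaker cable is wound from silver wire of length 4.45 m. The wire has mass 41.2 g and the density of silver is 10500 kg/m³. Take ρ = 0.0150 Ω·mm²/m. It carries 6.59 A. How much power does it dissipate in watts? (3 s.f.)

ρ = 0.0150 Ω·mm²/m = 1.50×10^-8 Ω·m
A = m/(density·L) = 0.0412/(10500×4.45) = 8.8175e-07 m²
R = ρL/A = (1.50×10^-8)(4.45)/(8.8175e-07) = 0.0757 Ω
P = I²R = (6.59)² × 0.0757 = 3.29 W

3.29 W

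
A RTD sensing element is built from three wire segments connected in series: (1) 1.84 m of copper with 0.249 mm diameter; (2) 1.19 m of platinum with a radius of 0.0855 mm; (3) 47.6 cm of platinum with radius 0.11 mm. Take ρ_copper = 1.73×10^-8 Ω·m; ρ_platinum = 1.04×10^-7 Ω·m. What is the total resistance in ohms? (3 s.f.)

Seg 1: A = π(d/2)² = π(1.2450e-04 m)² = 4.870e-08 m²
R_1 = (1.73×10^-8)(1.84)/(4.870e-08) = 0.6537 Ω
Seg 2: A = πr² = π(8.5500e-05 m)² = 2.297e-08 m²
R_2 = (1.04×10^-7)(1.19)/(2.297e-08) = 5.389 Ω
Seg 3: A = πr² = π(1.1000e-04 m)² = 3.801e-08 m²
R_3 = (1.04×10^-7)(0.476)/(3.801e-08) = 1.302 Ω
R_total = R_1 + R_2 + R_3 = 7.34 Ω

7.34 Ω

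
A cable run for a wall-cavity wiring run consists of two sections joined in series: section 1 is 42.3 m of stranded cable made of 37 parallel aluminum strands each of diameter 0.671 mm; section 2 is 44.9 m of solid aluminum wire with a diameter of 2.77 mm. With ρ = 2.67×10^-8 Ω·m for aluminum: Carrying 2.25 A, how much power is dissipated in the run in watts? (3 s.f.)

1.44 W

Section 1: A_strand = π(3.3550e-04)² = 3.536e-07 m²; R₁ = ρL/(N·A_s) = (2.67×10^-8)(42.3)/(37×3.536e-07) = 0.08632 Ω
Section 2: A = π(d/2)² = π(1.3850e-03 m)² = 6.026e-06 m²
R₂ = (2.67×10^-8)(44.9)/(6.026e-06) = 0.1989 Ω
R = R₁ + R₂ = 0.2853 Ω
P = I²R = (2.25)² × 0.2853 = 1.44 W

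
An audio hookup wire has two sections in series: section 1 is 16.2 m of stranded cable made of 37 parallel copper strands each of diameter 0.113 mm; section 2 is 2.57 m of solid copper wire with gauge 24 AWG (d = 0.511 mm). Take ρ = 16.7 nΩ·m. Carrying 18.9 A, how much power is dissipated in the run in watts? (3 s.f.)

ρ = 16.7 nΩ·m = 1.67×10^-8 Ω·m
Section 1: A_strand = π(5.6500e-05)² = 1.003e-08 m²; R₁ = ρL/(N·A_s) = (1.67×10^-8)(16.2)/(37×1.003e-08) = 0.7291 Ω
Section 2: A = π(0.511/2 mm)² = π(2.5550e-04 m)² = 2.051e-07 m²
R₂ = (1.67×10^-8)(2.57)/(2.051e-07) = 0.2093 Ω
R = R₁ + R₂ = 0.9384 Ω
P = I²R = (18.9)² × 0.9384 = 335 W

335 W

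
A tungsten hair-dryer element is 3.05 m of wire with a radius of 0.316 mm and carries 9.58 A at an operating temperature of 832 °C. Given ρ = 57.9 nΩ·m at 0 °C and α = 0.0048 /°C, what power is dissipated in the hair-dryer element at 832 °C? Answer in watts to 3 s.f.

ρ = 57.9 nΩ·m = 5.79×10^-8 Ω·m
A = πr² = π(3.1600e-04 m)² = 3.137e-07 m²
R₍0₎ = ρL/A = (5.79×10^-8)(3.05)/(3.137e-07) = 0.5629 Ω
R₍832₎ = R₍0₎(1 + αΔT) = 0.5629 × (1 + 0.0048×832) = 2.811 Ω
P = I²R = (9.58)² × 2.811 = 258 W

258 W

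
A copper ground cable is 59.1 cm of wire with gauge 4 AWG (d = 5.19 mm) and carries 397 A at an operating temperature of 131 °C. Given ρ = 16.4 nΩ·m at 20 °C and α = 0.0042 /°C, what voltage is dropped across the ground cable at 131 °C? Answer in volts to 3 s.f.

0.267 V

ρ = 16.4 nΩ·m = 1.64×10^-8 Ω·m
A = π(5.19/2 mm)² = π(2.5950e-03 m)² = 2.116e-05 m²
R₍20₎ = ρL/A = (1.64×10^-8)(0.591)/(2.116e-05) = 4.581×10^-4 Ω
R₍131₎ = R₍20₎(1 + αΔT) = 4.581×10^-4 × (1 + 0.0042×111) = 6.717×10^-4 Ω
V = IR = 397 × 6.717×10^-4 = 0.267 V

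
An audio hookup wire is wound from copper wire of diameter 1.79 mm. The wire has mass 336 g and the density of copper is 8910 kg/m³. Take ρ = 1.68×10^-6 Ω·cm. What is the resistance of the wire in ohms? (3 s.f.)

0.100 Ω

ρ = 1.68×10^-6 Ω·cm = 1.68×10^-8 Ω·m
A = π(d/2)² = π(8.9500e-04 m)² = 2.5165e-06 m²
L = m/(density·A) = 0.336/(8910×2.5165e-06) = 14.99 m
R = ρL/A = (1.68×10^-8)(14.99)/(2.5165e-06) = 0.100 Ω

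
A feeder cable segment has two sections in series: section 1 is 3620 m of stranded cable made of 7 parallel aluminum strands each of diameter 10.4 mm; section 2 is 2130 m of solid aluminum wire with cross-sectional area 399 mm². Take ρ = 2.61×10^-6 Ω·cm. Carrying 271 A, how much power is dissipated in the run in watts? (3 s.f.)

21900 W

ρ = 2.61×10^-6 Ω·cm = 2.61×10^-8 Ω·m
Section 1: A_strand = π(5.2000e-03)² = 8.495e-05 m²; R₁ = ρL/(N·A_s) = (2.61×10^-8)(3620)/(7×8.495e-05) = 0.1589 Ω
Section 2: A = 399 mm² = 3.990e-04 m²
R₂ = (2.61×10^-8)(2130)/(3.990e-04) = 0.1393 Ω
R = R₁ + R₂ = 0.2982 Ω
P = I²R = (271)² × 0.2982 = 21900 W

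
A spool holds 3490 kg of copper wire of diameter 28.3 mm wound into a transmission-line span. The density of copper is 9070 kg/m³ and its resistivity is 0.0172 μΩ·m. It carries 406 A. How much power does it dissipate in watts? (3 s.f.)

ρ = 0.0172 μΩ·m = 1.72×10^-8 Ω·m
A = π(d/2)² = π(1.4150e-02 m)² = 6.2902e-04 m²
L = m/(density·A) = 3490/(9070×6.2902e-04) = 611.7 m
R = ρL/A = (1.72×10^-8)(611.7)/(6.2902e-04) = 0.01673 Ω
P = I²R = (406)² × 0.01673 = 2760 W

2760 W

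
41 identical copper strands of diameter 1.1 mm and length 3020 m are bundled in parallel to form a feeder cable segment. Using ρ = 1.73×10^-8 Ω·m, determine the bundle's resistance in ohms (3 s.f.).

A_strand = π(5.5000e-04 m)² = 9.503e-07 m²
R_strand = ρL/A = (1.73×10^-8)(3020)/(9.503e-07) = 54.98 Ω
R_total = R_strand/N = 54.98/41 = 1.34 Ω

1.34 Ω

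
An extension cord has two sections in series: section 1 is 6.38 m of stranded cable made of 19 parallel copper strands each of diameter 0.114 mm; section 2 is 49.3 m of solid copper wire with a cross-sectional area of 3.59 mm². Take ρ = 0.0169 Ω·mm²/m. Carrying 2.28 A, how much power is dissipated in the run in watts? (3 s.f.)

4.10 W

ρ = 0.0169 Ω·mm²/m = 1.69×10^-8 Ω·m
Section 1: A_strand = π(5.7000e-05)² = 1.021e-08 m²; R₁ = ρL/(N·A_s) = (1.69×10^-8)(6.38)/(19×1.021e-08) = 0.556 Ω
Section 2: A = 3.59 mm² = 3.590e-06 m²
R₂ = (1.69×10^-8)(49.3)/(3.590e-06) = 0.2321 Ω
R = R₁ + R₂ = 0.7881 Ω
P = I²R = (2.28)² × 0.7881 = 4.10 W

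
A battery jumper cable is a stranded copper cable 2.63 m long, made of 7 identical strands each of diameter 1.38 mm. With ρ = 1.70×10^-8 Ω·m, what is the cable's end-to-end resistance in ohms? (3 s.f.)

A_strand = π(6.9000e-04 m)² = 1.496e-06 m²
R_strand = ρL/A = (1.70×10^-8)(2.63)/(1.496e-06) = 0.02989 Ω
R_total = R_strand/N = 0.02989/7 = 0.00427 Ω

0.00427 Ω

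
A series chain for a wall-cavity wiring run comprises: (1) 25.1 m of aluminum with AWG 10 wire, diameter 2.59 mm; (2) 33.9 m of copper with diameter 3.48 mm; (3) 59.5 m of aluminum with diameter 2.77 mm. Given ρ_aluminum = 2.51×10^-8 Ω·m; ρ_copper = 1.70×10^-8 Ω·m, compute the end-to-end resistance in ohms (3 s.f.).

Seg 1: A = π(2.59/2 mm)² = π(1.2950e-03 m)² = 5.269e-06 m²
R_1 = (2.51×10^-8)(25.1)/(5.269e-06) = 0.1196 Ω
Seg 2: A = π(d/2)² = π(1.7400e-03 m)² = 9.511e-06 m²
R_2 = (1.70×10^-8)(33.9)/(9.511e-06) = 0.06059 Ω
Seg 3: A = π(d/2)² = π(1.3850e-03 m)² = 6.026e-06 m²
R_3 = (2.51×10^-8)(59.5)/(6.026e-06) = 0.2478 Ω
R_total = R_1 + R_2 + R_3 = 0.428 Ω

0.428 Ω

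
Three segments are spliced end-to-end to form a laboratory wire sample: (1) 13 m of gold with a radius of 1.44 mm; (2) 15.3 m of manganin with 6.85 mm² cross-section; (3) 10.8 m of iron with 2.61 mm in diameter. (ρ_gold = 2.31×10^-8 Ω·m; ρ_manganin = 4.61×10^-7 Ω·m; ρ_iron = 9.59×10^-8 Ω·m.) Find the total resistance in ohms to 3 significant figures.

Seg 1: A = πr² = π(1.4400e-03 m)² = 6.514e-06 m²
R_1 = (2.31×10^-8)(13)/(6.514e-06) = 0.0461 Ω
Seg 2: A = 6.85 mm² = 6.850e-06 m²
R_2 = (4.61×10^-7)(15.3)/(6.850e-06) = 1.03 Ω
Seg 3: A = π(d/2)² = π(1.3050e-03 m)² = 5.350e-06 m²
R_3 = (9.59×10^-8)(10.8)/(5.350e-06) = 0.1936 Ω
R_total = R_1 + R_2 + R_3 = 1.27 Ω

1.27 Ω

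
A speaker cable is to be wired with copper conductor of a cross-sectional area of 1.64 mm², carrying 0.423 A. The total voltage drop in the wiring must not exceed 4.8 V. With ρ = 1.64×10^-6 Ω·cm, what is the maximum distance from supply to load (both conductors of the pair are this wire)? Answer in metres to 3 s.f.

ρ = 1.64×10^-6 Ω·cm = 1.64×10^-8 Ω·m
A = 1.64 mm² = 1.640e-06 m²
L_max = V_max·A/(2·ρI) = (4.8)(1.640e-06)/(2×1.64×10^-8×0.423) = 567 m

567 m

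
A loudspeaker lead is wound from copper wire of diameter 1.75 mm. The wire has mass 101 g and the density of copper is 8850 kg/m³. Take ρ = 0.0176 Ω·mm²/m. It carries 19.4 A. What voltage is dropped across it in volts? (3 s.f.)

ρ = 0.0176 Ω·mm²/m = 1.76×10^-8 Ω·m
A = π(d/2)² = π(8.7500e-04 m)² = 2.4053e-06 m²
L = m/(density·A) = 0.101/(8850×2.4053e-06) = 4.745 m
R = ρL/A = (1.76×10^-8)(4.745)/(2.4053e-06) = 0.03472 Ω
V = IR = 19.4 × 0.03472 = 0.674 V

0.674 V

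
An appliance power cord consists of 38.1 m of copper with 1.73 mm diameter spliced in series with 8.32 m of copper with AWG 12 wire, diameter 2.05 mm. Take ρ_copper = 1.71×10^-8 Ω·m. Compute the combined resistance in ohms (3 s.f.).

0.320 Ω

Segment 1: A = π(d/2)² = π(8.6500e-04 m)² = 2.351e-06 m²
R₁ = ρL/A = (1.71×10^-8)(38.1)/(2.351e-06) = 0.2772 Ω
Segment 2: A = π(2.05/2 mm)² = π(1.0250e-03 m)² = 3.301e-06 m²
R₂ = (1.71×10^-8)(8.32)/(3.301e-06) = 0.0431 Ω
R = R₁ + R₂ = 0.320 Ω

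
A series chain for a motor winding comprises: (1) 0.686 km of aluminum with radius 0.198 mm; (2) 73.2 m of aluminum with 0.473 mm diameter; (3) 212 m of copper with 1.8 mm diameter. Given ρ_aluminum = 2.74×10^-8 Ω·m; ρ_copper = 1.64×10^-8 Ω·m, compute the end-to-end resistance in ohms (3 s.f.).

Seg 1: A = πr² = π(1.9800e-04 m)² = 1.232e-07 m²
R_1 = (2.74×10^-8)(686)/(1.232e-07) = 152.6 Ω
Seg 2: A = π(d/2)² = π(2.3650e-04 m)² = 1.757e-07 m²
R_2 = (2.74×10^-8)(73.2)/(1.757e-07) = 11.41 Ω
Seg 3: A = π(d/2)² = π(9.0000e-04 m)² = 2.545e-06 m²
R_3 = (1.64×10^-8)(212)/(2.545e-06) = 1.366 Ω
R_total = R_1 + R_2 + R_3 = 165 Ω

165 Ω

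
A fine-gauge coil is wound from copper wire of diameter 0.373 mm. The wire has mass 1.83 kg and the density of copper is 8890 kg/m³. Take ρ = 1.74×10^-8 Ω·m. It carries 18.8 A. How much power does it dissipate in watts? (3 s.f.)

1.06×10^5 W

A = π(d/2)² = π(1.8650e-04 m)² = 1.0927e-07 m²
L = m/(density·A) = 1.83/(8890×1.0927e-07) = 1884 m
R = ρL/A = (1.74×10^-8)(1884)/(1.0927e-07) = 300 Ω
P = I²R = (18.8)² × 300 = 1.06×10^5 W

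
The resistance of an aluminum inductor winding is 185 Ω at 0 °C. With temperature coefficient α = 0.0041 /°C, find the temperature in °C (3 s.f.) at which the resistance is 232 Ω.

62.0 °C

R = R₀(1 + α(T − T₀)) ⇒ T = T₀ + (R/R₀ − 1)/α
T = 0 + (232/185 − 1)/0.0041 = 0 + (0.2541)/0.0041 = 62.0 °C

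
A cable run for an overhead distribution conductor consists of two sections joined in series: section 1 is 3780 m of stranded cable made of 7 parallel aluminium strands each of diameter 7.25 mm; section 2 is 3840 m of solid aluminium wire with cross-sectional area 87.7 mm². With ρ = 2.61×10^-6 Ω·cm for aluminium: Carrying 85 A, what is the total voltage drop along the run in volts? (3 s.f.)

126 V

ρ = 2.61×10^-6 Ω·cm = 2.61×10^-8 Ω·m
Section 1: A_strand = π(3.6250e-03)² = 4.128e-05 m²; R₁ = ρL/(N·A_s) = (2.61×10^-8)(3780)/(7×4.128e-05) = 0.3414 Ω
Section 2: A = 87.7 mm² = 8.770e-05 m²
R₂ = (2.61×10^-8)(3840)/(8.770e-05) = 1.143 Ω
R = R₁ + R₂ = 1.484 Ω
V = IR = 85 × 1.484 = 126 V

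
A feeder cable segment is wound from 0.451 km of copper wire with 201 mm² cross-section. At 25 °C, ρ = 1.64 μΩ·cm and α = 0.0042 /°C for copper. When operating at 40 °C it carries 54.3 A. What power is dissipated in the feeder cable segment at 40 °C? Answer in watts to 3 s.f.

ρ = 1.64 μΩ·cm = 1.64×10^-8 Ω·m
A = 201 mm² = 2.010e-04 m²
R₍25₎ = ρL/A = (1.64×10^-8)(451)/(2.010e-04) = 0.0368 Ω
R₍40₎ = R₍25₎(1 + αΔT) = 0.0368 × (1 + 0.0042×15) = 0.03912 Ω
P = I²R = (54.3)² × 0.03912 = 115 W

115 W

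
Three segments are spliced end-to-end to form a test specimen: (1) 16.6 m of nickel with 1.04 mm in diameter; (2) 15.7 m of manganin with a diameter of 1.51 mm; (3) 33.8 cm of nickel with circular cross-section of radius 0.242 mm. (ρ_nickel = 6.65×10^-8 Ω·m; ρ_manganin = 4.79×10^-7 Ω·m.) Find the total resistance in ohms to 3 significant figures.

Seg 1: A = π(d/2)² = π(5.2000e-04 m)² = 8.495e-07 m²
R_1 = (6.65×10^-8)(16.6)/(8.495e-07) = 1.299 Ω
Seg 2: A = π(d/2)² = π(7.5500e-04 m)² = 1.791e-06 m²
R_2 = (4.79×10^-7)(15.7)/(1.791e-06) = 4.199 Ω
Seg 3: A = πr² = π(2.4200e-04 m)² = 1.840e-07 m²
R_3 = (6.65×10^-8)(0.338)/(1.840e-07) = 0.1222 Ω
R_total = R_1 + R_2 + R_3 = 5.62 Ω

5.62 Ω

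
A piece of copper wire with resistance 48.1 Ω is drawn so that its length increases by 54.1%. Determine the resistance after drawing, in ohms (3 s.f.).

k = 1 + 54.1/100 = 1.541; volume constant ⇒ A' = A/k, so R' = k²R.
R' = 2.375 × 48.1 = 114 Ω

114 Ω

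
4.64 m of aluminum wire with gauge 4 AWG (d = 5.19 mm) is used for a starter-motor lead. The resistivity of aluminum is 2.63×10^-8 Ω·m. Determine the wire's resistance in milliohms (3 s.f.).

A = π(5.19/2 mm)² = π(2.5950e-03 m)² = 2.116e-05 m²
R = ρL/A = (2.63×10^-8)(4.64 m)/(2.116e-05 m²) = 5.77 mΩ

5.77 mΩ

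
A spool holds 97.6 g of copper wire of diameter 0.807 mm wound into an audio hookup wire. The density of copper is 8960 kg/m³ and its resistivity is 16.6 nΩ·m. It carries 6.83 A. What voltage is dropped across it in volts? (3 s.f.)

4.72 V

ρ = 16.6 nΩ·m = 1.66×10^-8 Ω·m
A = π(d/2)² = π(4.0350e-04 m)² = 5.1149e-07 m²
L = m/(density·A) = 0.0976/(8960×5.1149e-07) = 21.3 m
R = ρL/A = (1.66×10^-8)(21.3)/(5.1149e-07) = 0.6912 Ω
V = IR = 6.83 × 0.6912 = 4.72 V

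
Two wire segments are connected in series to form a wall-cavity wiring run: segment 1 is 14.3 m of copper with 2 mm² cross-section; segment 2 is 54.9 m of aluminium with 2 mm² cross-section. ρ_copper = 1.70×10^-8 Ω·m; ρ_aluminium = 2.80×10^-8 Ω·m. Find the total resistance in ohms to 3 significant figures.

Segment 1: A = 2 mm² = 2.000e-06 m²
R₁ = ρL/A = (1.70×10^-8)(14.3)/(2.000e-06) = 0.1216 Ω
R₂ = (2.80×10^-8)(54.9)/(2.000e-06) = 0.7686 Ω
R = R₁ + R₂ = 0.890 Ω

0.890 Ω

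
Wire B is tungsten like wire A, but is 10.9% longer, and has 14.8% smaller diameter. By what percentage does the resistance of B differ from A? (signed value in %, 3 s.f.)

52.8%

R ∝ L/d², so R_B/R_A = (1 + 10.9/100) × (1 − 14.8/100)⁻²
= 1.109 × 1.378 = 1.528
(R_B − R_A)/R_A = 1.528 − 1 = 52.8%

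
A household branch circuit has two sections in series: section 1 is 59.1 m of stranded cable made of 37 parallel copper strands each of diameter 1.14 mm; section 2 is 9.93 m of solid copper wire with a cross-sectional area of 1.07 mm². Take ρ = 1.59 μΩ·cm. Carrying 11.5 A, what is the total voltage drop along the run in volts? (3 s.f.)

1.98 V

ρ = 1.59 μΩ·cm = 1.59×10^-8 Ω·m
Section 1: A_strand = π(5.7000e-04)² = 1.021e-06 m²; R₁ = ρL/(N·A_s) = (1.59×10^-8)(59.1)/(37×1.021e-06) = 0.02488 Ω
Section 2: A = 1.07 mm² = 1.070e-06 m²
R₂ = (1.59×10^-8)(9.93)/(1.070e-06) = 0.1476 Ω
R = R₁ + R₂ = 0.1724 Ω
V = IR = 11.5 × 0.1724 = 1.98 V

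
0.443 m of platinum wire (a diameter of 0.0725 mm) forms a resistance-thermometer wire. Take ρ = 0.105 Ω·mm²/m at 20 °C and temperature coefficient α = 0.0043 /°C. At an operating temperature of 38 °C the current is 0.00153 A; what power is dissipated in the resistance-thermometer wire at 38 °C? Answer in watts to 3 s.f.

ρ = 0.105 Ω·mm²/m = 1.05×10^-7 Ω·m
A = π(d/2)² = π(3.6250e-05 m)² = 4.128e-09 m²
R₍20₎ = ρL/A = (1.05×10^-7)(0.443)/(4.128e-09) = 11.27 Ω
R₍38₎ = R₍20₎(1 + αΔT) = 11.27 × (1 + 0.0043×18) = 12.14 Ω
P = I²R = (0.00153)² × 12.14 = 2.84×10^-5 W

2.84×10^-5 W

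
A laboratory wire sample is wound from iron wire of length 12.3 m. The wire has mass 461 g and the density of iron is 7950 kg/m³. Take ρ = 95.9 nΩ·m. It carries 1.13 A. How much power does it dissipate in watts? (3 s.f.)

ρ = 95.9 nΩ·m = 9.59×10^-8 Ω·m
A = m/(density·L) = 0.461/(7950×12.3) = 4.7144e-06 m²
R = ρL/A = (9.59×10^-8)(12.3)/(4.7144e-06) = 0.2502 Ω
P = I²R = (1.13)² × 0.2502 = 0.319 W

0.319 W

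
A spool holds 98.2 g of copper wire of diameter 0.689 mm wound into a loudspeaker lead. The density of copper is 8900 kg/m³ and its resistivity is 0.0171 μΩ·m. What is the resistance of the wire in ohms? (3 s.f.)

ρ = 0.0171 μΩ·m = 1.71×10^-8 Ω·m
A = π(d/2)² = π(3.4450e-04 m)² = 3.7285e-07 m²
L = m/(density·A) = 0.0982/(8900×3.7285e-07) = 29.59 m
R = ρL/A = (1.71×10^-8)(29.59)/(3.7285e-07) = 1.36 Ω

1.36 Ω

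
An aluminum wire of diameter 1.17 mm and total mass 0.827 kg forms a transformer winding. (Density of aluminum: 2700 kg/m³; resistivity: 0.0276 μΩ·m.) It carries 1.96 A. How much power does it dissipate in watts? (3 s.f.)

ρ = 0.0276 μΩ·m = 2.76×10^-8 Ω·m
A = π(d/2)² = π(5.8500e-04 m)² = 1.0751e-06 m²
L = m/(density·A) = 0.827/(2700×1.0751e-06) = 284.9 m
R = ρL/A = (2.76×10^-8)(284.9)/(1.0751e-06) = 7.314 Ω
P = I²R = (1.96)² × 7.314 = 28.1 W

28.1 W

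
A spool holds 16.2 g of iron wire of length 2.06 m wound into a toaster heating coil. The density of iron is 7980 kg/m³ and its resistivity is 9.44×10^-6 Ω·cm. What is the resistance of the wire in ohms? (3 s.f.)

ρ = 9.44×10^-6 Ω·cm = 9.44×10^-8 Ω·m
A = m/(density·L) = 0.0162/(7980×2.06) = 9.8547e-07 m²
R = ρL/A = (9.44×10^-8)(2.06)/(9.8547e-07) = 0.197 Ω

0.197 Ω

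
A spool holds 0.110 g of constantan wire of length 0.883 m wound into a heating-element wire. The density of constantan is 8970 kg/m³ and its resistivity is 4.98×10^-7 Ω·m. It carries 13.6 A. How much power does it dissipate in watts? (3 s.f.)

5860 W

A = m/(density·L) = 1.100×10^-4/(8970×0.883) = 1.3888e-08 m²
R = ρL/A = (4.98×10^-7)(0.883)/(1.3888e-08) = 31.66 Ω
P = I²R = (13.6)² × 31.66 = 5860 W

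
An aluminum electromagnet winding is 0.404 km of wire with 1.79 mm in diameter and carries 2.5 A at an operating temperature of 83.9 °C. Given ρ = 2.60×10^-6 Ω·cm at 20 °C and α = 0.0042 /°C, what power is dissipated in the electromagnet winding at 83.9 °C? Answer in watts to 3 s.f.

ρ = 2.60×10^-6 Ω·cm = 2.60×10^-8 Ω·m
A = π(d/2)² = π(8.9500e-04 m)² = 2.516e-06 m²
R₍20₎ = ρL/A = (2.60×10^-8)(404)/(2.516e-06) = 4.174 Ω
R₍83.9₎ = R₍20₎(1 + αΔT) = 4.174 × (1 + 0.0042×63.9) = 5.294 Ω
P = I²R = (2.5)² × 5.294 = 33.1 W

33.1 W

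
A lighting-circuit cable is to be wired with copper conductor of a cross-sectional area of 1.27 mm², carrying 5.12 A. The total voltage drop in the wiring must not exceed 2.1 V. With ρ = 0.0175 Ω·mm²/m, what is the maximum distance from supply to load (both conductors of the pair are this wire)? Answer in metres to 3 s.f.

14.9 m

ρ = 0.0175 Ω·mm²/m = 1.75×10^-8 Ω·m
A = 1.27 mm² = 1.270e-06 m²
L_max = V_max·A/(2·ρI) = (2.1)(1.270e-06)/(2×1.75×10^-8×5.12) = 14.9 m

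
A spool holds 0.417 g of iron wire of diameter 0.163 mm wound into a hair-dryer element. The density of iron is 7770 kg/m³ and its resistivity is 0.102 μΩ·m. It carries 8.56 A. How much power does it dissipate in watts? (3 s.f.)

ρ = 0.102 μΩ·m = 1.02×10^-7 Ω·m
A = π(d/2)² = π(8.1500e-05 m)² = 2.0867e-08 m²
L = m/(density·A) = 4.170×10^-4/(7770×2.0867e-08) = 2.572 m
R = ρL/A = (1.02×10^-7)(2.572)/(2.0867e-08) = 12.57 Ω
P = I²R = (8.56)² × 12.57 = 921 W

921 W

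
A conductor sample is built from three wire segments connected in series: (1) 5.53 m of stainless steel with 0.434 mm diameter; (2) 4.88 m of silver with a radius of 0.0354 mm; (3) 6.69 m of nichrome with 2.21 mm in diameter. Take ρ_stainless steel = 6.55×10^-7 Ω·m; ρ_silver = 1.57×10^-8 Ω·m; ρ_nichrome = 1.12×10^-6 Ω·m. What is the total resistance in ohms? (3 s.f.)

Seg 1: A = π(d/2)² = π(2.1700e-04 m)² = 1.479e-07 m²
R_1 = (6.55×10^-7)(5.53)/(1.479e-07) = 24.48 Ω
Seg 2: A = πr² = π(3.5400e-05 m)² = 3.937e-09 m²
R_2 = (1.57×10^-8)(4.88)/(3.937e-09) = 19.46 Ω
Seg 3: A = π(d/2)² = π(1.1050e-03 m)² = 3.836e-06 m²
R_3 = (1.12×10^-6)(6.69)/(3.836e-06) = 1.953 Ω
R_total = R_1 + R_2 + R_3 = 45.9 Ω

45.9 Ω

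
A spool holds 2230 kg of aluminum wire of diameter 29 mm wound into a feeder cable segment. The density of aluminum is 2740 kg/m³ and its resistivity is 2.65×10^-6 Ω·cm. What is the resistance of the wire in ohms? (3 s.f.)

0.0494 Ω

ρ = 2.65×10^-6 Ω·cm = 2.65×10^-8 Ω·m
A = π(d/2)² = π(1.4500e-02 m)² = 6.6052e-04 m²
L = m/(density·A) = 2230/(2740×6.6052e-04) = 1232 m
R = ρL/A = (2.65×10^-8)(1232)/(6.6052e-04) = 0.0494 Ω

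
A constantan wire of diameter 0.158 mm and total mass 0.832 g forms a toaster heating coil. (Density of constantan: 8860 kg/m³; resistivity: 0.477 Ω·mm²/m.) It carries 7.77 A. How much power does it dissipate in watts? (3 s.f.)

ρ = 0.477 Ω·mm²/m = 4.77×10^-7 Ω·m
A = π(d/2)² = π(7.9000e-05 m)² = 1.9607e-08 m²
L = m/(density·A) = 8.320×10^-4/(8860×1.9607e-08) = 4.789 m
R = ρL/A = (4.77×10^-7)(4.789)/(1.9607e-08) = 116.5 Ω
P = I²R = (7.77)² × 116.5 = 7030 W

7030 W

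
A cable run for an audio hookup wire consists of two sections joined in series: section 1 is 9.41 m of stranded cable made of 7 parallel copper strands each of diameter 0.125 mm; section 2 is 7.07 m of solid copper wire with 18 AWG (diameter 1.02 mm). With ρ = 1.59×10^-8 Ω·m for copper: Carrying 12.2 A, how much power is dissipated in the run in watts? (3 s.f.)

Section 1: A_strand = π(6.2500e-05)² = 1.227e-08 m²; R₁ = ρL/(N·A_s) = (1.59×10^-8)(9.41)/(7×1.227e-08) = 1.742 Ω
Section 2: A = π(1.02/2 mm)² = π(5.1000e-04 m)² = 8.171e-07 m²
R₂ = (1.59×10^-8)(7.07)/(8.171e-07) = 0.1376 Ω
R = R₁ + R₂ = 1.879 Ω
P = I²R = (12.2)² × 1.879 = 280 W

280 W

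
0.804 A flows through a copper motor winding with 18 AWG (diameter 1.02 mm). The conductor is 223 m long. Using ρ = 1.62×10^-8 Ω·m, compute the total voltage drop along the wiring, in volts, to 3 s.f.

A = π(1.02/2 mm)² = π(5.1000e-04 m)² = 8.171e-07 m²
R = ρL/A = (1.62×10^-8)(223)/(8.171e-07) = 4.421 Ω
V = IR = 0.804 × 4.421 = 3.55 V

3.55 V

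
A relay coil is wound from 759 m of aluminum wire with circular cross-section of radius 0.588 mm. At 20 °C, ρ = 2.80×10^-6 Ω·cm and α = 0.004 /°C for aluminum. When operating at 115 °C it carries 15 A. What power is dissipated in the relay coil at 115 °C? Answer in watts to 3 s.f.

ρ = 2.80×10^-6 Ω·cm = 2.80×10^-8 Ω·m
A = πr² = π(5.8800e-04 m)² = 1.086e-06 m²
R₍20₎ = ρL/A = (2.80×10^-8)(759)/(1.086e-06) = 19.57 Ω
R₍115₎ = R₍20₎(1 + αΔT) = 19.57 × (1 + 0.004×95) = 27 Ω
P = I²R = (15)² × 27 = 6080 W

6080 W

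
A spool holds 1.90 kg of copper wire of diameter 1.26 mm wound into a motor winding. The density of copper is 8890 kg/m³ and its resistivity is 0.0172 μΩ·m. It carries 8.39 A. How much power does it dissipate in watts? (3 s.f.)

166 W

ρ = 0.0172 μΩ·m = 1.72×10^-8 Ω·m
A = π(d/2)² = π(6.3000e-04 m)² = 1.2469e-06 m²
L = m/(density·A) = 1.9/(8890×1.2469e-06) = 171.4 m
R = ρL/A = (1.72×10^-8)(171.4)/(1.2469e-06) = 2.364 Ω
P = I²R = (8.39)² × 2.364 = 166 W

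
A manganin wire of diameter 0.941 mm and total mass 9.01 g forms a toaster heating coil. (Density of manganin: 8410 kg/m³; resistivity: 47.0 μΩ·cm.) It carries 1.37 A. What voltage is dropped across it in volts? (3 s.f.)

ρ = 47.0 μΩ·cm = 4.70×10^-7 Ω·m
A = π(d/2)² = π(4.7050e-04 m)² = 6.9546e-07 m²
L = m/(density·A) = 0.00901/(8410×6.9546e-07) = 1.54 m
R = ρL/A = (4.70×10^-7)(1.54)/(6.9546e-07) = 1.041 Ω
V = IR = 1.37 × 1.041 = 1.43 V

1.43 V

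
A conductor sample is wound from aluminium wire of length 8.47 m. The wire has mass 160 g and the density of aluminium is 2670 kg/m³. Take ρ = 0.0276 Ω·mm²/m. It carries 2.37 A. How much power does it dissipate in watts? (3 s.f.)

ρ = 0.0276 Ω·mm²/m = 2.76×10^-8 Ω·m
A = m/(density·L) = 0.16/(2670×8.47) = 7.0750e-06 m²
R = ρL/A = (2.76×10^-8)(8.47)/(7.0750e-06) = 0.03304 Ω
P = I²R = (2.37)² × 0.03304 = 0.186 W

0.186 W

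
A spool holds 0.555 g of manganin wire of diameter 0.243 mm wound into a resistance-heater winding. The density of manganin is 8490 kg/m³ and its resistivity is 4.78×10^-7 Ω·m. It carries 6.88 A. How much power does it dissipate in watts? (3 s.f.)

688 W

A = π(d/2)² = π(1.2150e-04 m)² = 4.6377e-08 m²
L = m/(density·A) = 5.550×10^-4/(8490×4.6377e-08) = 1.41 m
R = ρL/A = (4.78×10^-7)(1.41)/(4.6377e-08) = 14.53 Ω
P = I²R = (6.88)² × 14.53 = 688 W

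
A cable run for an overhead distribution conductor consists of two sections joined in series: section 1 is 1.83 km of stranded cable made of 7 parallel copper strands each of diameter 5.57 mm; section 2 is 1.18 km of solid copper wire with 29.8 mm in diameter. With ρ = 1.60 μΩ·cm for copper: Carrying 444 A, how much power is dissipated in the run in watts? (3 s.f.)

ρ = 1.60 μΩ·cm = 1.60×10^-8 Ω·m
Section 1: A_strand = π(2.7850e-03)² = 2.437e-05 m²; R₁ = ρL/(N·A_s) = (1.60×10^-8)(1830)/(7×2.437e-05) = 0.1717 Ω
Section 2: A = π(d/2)² = π(1.4900e-02 m)² = 6.975e-04 m²
R₂ = (1.60×10^-8)(1180)/(6.975e-04) = 0.02707 Ω
R = R₁ + R₂ = 0.1987 Ω
P = I²R = (444)² × 0.1987 = 39200 W

39200 W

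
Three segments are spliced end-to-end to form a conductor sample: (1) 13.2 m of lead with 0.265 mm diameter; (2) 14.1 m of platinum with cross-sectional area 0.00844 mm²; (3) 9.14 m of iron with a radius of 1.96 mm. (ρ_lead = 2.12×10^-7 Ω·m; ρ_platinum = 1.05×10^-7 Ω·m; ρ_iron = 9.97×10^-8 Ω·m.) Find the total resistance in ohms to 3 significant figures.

Seg 1: A = π(d/2)² = π(1.3250e-04 m)² = 5.515e-08 m²
R_1 = (2.12×10^-7)(13.2)/(5.515e-08) = 50.74 Ω
Seg 2: A = 0.00844 mm² = 8.440e-09 m²
R_2 = (1.05×10^-7)(14.1)/(8.440e-09) = 175.4 Ω
Seg 3: A = πr² = π(1.9600e-03 m)² = 1.207e-05 m²
R_3 = (9.97×10^-8)(9.14)/(1.207e-05) = 0.07551 Ω
R_total = R_1 + R_2 + R_3 = 226 Ω

226 Ω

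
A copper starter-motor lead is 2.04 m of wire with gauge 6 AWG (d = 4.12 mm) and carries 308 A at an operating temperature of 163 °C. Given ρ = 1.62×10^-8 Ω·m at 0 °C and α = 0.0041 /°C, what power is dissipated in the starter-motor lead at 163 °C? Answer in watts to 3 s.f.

392 W

A = π(4.12/2 mm)² = π(2.0600e-03 m)² = 1.333e-05 m²
R₍0₎ = ρL/A = (1.62×10^-8)(2.04)/(1.333e-05) = 0.002479 Ω
R₍163₎ = R₍0₎(1 + αΔT) = 0.002479 × (1 + 0.0041×163) = 0.004136 Ω
P = I²R = (308)² × 0.004136 = 392 W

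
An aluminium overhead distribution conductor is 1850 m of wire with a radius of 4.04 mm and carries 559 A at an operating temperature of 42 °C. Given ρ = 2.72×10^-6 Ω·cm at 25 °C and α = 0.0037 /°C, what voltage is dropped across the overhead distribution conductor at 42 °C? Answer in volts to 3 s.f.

ρ = 2.72×10^-6 Ω·cm = 2.72×10^-8 Ω·m
A = πr² = π(4.0400e-03 m)² = 5.128e-05 m²
R₍25₎ = ρL/A = (2.72×10^-8)(1850)/(5.128e-05) = 0.9814 Ω
R₍42₎ = R₍25₎(1 + αΔT) = 0.9814 × (1 + 0.0037×17) = 1.043 Ω
V = IR = 559 × 1.043 = 583 V

583 V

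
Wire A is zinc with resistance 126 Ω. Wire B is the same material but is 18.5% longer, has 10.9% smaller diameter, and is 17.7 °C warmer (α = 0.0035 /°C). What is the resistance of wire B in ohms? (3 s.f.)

R ∝ ρL/d² with ρ ∝ (1+αΔT), so R_B/R_A = (1 + 18.5/100) × (1 − 10.9/100)⁻² × (1 + 0.0035×17.7)
= 1.185 × 1.26 × 1.062 = 1.585
R_B = 1.585 × 126 = 200 Ω

200 Ω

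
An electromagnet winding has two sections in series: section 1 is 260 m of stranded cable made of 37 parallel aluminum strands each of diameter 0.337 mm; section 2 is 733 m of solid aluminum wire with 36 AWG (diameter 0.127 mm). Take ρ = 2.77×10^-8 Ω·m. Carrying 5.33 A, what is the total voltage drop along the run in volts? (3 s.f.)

8550 V

Section 1: A_strand = π(1.6850e-04)² = 8.920e-08 m²; R₁ = ρL/(N·A_s) = (2.77×10^-8)(260)/(37×8.920e-08) = 2.182 Ω
Section 2: A = π(0.127/2 mm)² = π(6.3500e-05 m)² = 1.267e-08 m²
R₂ = (2.77×10^-8)(733)/(1.267e-08) = 1603 Ω
R = R₁ + R₂ = 1605 Ω
V = IR = 5.33 × 1605 = 8550 V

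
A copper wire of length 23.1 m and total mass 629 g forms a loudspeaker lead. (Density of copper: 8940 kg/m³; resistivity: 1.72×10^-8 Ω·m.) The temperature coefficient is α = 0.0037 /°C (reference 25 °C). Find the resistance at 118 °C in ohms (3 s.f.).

A = m/(density·L) = 0.629/(8940×23.1) = 3.0458e-06 m²
R = ρL/A = (1.72×10^-8)(23.1)/(3.0458e-06) = 0.1304 Ω
R(118 °C) = 0.1304 × (1 + 0.0037×93) = 0.175 Ω

0.175 Ω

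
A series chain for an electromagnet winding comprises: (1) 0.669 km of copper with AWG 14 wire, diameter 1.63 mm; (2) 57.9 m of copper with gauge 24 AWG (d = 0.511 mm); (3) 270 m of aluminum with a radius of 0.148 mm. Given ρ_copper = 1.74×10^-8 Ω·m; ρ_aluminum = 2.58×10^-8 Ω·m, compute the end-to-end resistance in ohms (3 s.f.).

Seg 1: A = π(1.63/2 mm)² = π(8.1500e-04 m)² = 2.087e-06 m²
R_1 = (1.74×10^-8)(669)/(2.087e-06) = 5.578 Ω
Seg 2: A = π(0.511/2 mm)² = π(2.5550e-04 m)² = 2.051e-07 m²
R_2 = (1.74×10^-8)(57.9)/(2.051e-07) = 4.912 Ω
Seg 3: A = πr² = π(1.4800e-04 m)² = 6.881e-08 m²
R_3 = (2.58×10^-8)(270)/(6.881e-08) = 101.2 Ω
R_total = R_1 + R_2 + R_3 = 112 Ω

112 Ω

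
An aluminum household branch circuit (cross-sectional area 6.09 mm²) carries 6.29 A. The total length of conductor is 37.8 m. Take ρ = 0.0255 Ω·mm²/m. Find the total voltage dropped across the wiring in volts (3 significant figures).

0.996 V

ρ = 0.0255 Ω·mm²/m = 2.55×10^-8 Ω·m
A = 6.09 mm² = 6.090e-06 m²
R = ρL/A = (2.55×10^-8)(37.8)/(6.090e-06) = 0.1583 Ω
V = IR = 6.29 × 0.1583 = 0.996 V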